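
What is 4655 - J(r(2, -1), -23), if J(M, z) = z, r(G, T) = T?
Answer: 4678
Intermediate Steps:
4655 - J(r(2, -1), -23) = 4655 - 1*(-23) = 4655 + 23 = 4678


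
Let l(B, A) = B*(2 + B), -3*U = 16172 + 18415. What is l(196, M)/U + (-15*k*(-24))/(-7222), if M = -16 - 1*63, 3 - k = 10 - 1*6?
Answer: -2191436/660813 ≈ -3.3163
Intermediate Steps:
k = -1 (k = 3 - (10 - 1*6) = 3 - (10 - 6) = 3 - 1*4 = 3 - 4 = -1)
U = -11529 (U = -(16172 + 18415)/3 = -⅓*34587 = -11529)
M = -79 (M = -16 - 63 = -79)
l(196, M)/U + (-15*k*(-24))/(-7222) = (196*(2 + 196))/(-11529) + (-15*(-1)*(-24))/(-7222) = (196*198)*(-1/11529) + (15*(-24))*(-1/7222) = 38808*(-1/11529) - 360*(-1/7222) = -616/183 + 180/3611 = -2191436/660813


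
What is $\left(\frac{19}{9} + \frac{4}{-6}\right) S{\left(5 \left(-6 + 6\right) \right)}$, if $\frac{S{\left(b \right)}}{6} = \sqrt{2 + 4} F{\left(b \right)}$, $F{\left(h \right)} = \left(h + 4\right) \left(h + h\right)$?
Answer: $0$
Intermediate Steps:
$F{\left(h \right)} = 2 h \left(4 + h\right)$ ($F{\left(h \right)} = \left(4 + h\right) 2 h = 2 h \left(4 + h\right)$)
$S{\left(b \right)} = 12 b \sqrt{6} \left(4 + b\right)$ ($S{\left(b \right)} = 6 \sqrt{2 + 4} \cdot 2 b \left(4 + b\right) = 6 \sqrt{6} \cdot 2 b \left(4 + b\right) = 6 \cdot 2 b \sqrt{6} \left(4 + b\right) = 12 b \sqrt{6} \left(4 + b\right)$)
$\left(\frac{19}{9} + \frac{4}{-6}\right) S{\left(5 \left(-6 + 6\right) \right)} = \left(\frac{19}{9} + \frac{4}{-6}\right) 12 \cdot 5 \left(-6 + 6\right) \sqrt{6} \left(4 + 5 \left(-6 + 6\right)\right) = \left(19 \cdot \frac{1}{9} + 4 \left(- \frac{1}{6}\right)\right) 12 \cdot 5 \cdot 0 \sqrt{6} \left(4 + 5 \cdot 0\right) = \left(\frac{19}{9} - \frac{2}{3}\right) 12 \cdot 0 \sqrt{6} \left(4 + 0\right) = \frac{13 \cdot 12 \cdot 0 \sqrt{6} \cdot 4}{9} = \frac{13}{9} \cdot 0 = 0$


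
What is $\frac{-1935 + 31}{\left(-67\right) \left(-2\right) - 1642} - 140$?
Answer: $- \frac{52304}{377} \approx -138.74$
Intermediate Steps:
$\frac{-1935 + 31}{\left(-67\right) \left(-2\right) - 1642} - 140 = - \frac{1904}{134 - 1642} - 140 = - \frac{1904}{-1508} - 140 = \left(-1904\right) \left(- \frac{1}{1508}\right) - 140 = \frac{476}{377} - 140 = - \frac{52304}{377}$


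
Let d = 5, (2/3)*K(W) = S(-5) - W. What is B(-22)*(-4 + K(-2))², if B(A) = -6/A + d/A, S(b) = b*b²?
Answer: 142129/88 ≈ 1615.1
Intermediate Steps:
S(b) = b³
K(W) = -375/2 - 3*W/2 (K(W) = 3*((-5)³ - W)/2 = 3*(-125 - W)/2 = -375/2 - 3*W/2)
B(A) = -1/A (B(A) = -6/A + 5/A = -1/A)
B(-22)*(-4 + K(-2))² = (-1/(-22))*(-4 + (-375/2 - 3/2*(-2)))² = (-1*(-1/22))*(-4 + (-375/2 + 3))² = (-4 - 369/2)²/22 = (-377/2)²/22 = (1/22)*(142129/4) = 142129/88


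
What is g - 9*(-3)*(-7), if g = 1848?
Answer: 1659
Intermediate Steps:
g - 9*(-3)*(-7) = 1848 - 9*(-3)*(-7) = 1848 - (-27)*(-7) = 1848 - 1*189 = 1848 - 189 = 1659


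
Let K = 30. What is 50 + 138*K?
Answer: 4190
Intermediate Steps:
50 + 138*K = 50 + 138*30 = 50 + 4140 = 4190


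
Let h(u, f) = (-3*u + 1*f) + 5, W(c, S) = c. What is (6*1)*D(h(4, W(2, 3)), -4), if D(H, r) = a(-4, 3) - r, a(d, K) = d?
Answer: 0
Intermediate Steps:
h(u, f) = 5 + f - 3*u (h(u, f) = (-3*u + f) + 5 = (f - 3*u) + 5 = 5 + f - 3*u)
D(H, r) = -4 - r
(6*1)*D(h(4, W(2, 3)), -4) = (6*1)*(-4 - 1*(-4)) = 6*(-4 + 4) = 6*0 = 0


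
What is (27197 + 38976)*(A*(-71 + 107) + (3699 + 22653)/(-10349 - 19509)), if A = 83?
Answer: 2950963494948/14929 ≈ 1.9767e+8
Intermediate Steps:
(27197 + 38976)*(A*(-71 + 107) + (3699 + 22653)/(-10349 - 19509)) = (27197 + 38976)*(83*(-71 + 107) + (3699 + 22653)/(-10349 - 19509)) = 66173*(83*36 + 26352/(-29858)) = 66173*(2988 + 26352*(-1/29858)) = 66173*(2988 - 13176/14929) = 66173*(44594676/14929) = 2950963494948/14929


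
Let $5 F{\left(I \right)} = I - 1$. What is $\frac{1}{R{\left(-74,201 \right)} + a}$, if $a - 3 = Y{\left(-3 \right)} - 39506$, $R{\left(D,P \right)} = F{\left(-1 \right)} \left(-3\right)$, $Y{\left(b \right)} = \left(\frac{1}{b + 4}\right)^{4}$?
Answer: $- \frac{5}{197504} \approx -2.5316 \cdot 10^{-5}$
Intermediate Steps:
$Y{\left(b \right)} = \frac{1}{\left(4 + b\right)^{4}}$ ($Y{\left(b \right)} = \left(\frac{1}{4 + b}\right)^{4} = \frac{1}{\left(4 + b\right)^{4}}$)
$F{\left(I \right)} = - \frac{1}{5} + \frac{I}{5}$ ($F{\left(I \right)} = \frac{I - 1}{5} = \frac{-1 + I}{5} = - \frac{1}{5} + \frac{I}{5}$)
$R{\left(D,P \right)} = \frac{6}{5}$ ($R{\left(D,P \right)} = \left(- \frac{1}{5} + \frac{1}{5} \left(-1\right)\right) \left(-3\right) = \left(- \frac{1}{5} - \frac{1}{5}\right) \left(-3\right) = \left(- \frac{2}{5}\right) \left(-3\right) = \frac{6}{5}$)
$a = -39502$ ($a = 3 - \left(39506 - \frac{1}{\left(4 - 3\right)^{4}}\right) = 3 - \left(39506 - 1^{-4}\right) = 3 + \left(1 - 39506\right) = 3 - 39505 = -39502$)
$\frac{1}{R{\left(-74,201 \right)} + a} = \frac{1}{\frac{6}{5} - 39502} = \frac{1}{- \frac{197504}{5}} = - \frac{5}{197504}$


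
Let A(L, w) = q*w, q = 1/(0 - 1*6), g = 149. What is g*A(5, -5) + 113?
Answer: 1423/6 ≈ 237.17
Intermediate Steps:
q = -⅙ (q = 1/(0 - 6) = 1/(-6) = -⅙ ≈ -0.16667)
A(L, w) = -w/6
g*A(5, -5) + 113 = 149*(-⅙*(-5)) + 113 = 149*(⅚) + 113 = 745/6 + 113 = 1423/6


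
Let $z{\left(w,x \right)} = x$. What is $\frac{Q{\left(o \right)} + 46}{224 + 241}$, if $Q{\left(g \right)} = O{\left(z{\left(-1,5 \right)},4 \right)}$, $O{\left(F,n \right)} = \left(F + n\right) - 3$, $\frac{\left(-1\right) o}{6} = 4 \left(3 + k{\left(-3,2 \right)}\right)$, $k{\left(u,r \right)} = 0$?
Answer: $\frac{52}{465} \approx 0.11183$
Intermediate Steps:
$o = -72$ ($o = - 6 \cdot 4 \left(3 + 0\right) = - 6 \cdot 4 \cdot 3 = \left(-6\right) 12 = -72$)
$O{\left(F,n \right)} = -3 + F + n$
$Q{\left(g \right)} = 6$ ($Q{\left(g \right)} = -3 + 5 + 4 = 6$)
$\frac{Q{\left(o \right)} + 46}{224 + 241} = \frac{6 + 46}{224 + 241} = \frac{52}{465}$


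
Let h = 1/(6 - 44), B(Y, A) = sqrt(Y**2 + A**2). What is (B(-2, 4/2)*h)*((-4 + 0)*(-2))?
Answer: -8*sqrt(2)/19 ≈ -0.59546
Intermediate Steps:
B(Y, A) = sqrt(A**2 + Y**2)
h = -1/38 (h = 1/(-38) = -1/38 ≈ -0.026316)
(B(-2, 4/2)*h)*((-4 + 0)*(-2)) = (sqrt((4/2)**2 + (-2)**2)*(-1/38))*((-4 + 0)*(-2)) = (sqrt((4*(1/2))**2 + 4)*(-1/38))*(-4*(-2)) = (sqrt(2**2 + 4)*(-1/38))*8 = (sqrt(4 + 4)*(-1/38))*8 = (sqrt(8)*(-1/38))*8 = ((2*sqrt(2))*(-1/38))*8 = -sqrt(2)/19*8 = -8*sqrt(2)/19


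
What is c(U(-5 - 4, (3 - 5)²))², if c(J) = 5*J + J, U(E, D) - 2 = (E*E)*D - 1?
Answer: 3802500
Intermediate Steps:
U(E, D) = 1 + D*E² (U(E, D) = 2 + ((E*E)*D - 1) = 2 + (E²*D - 1) = 2 + (D*E² - 1) = 2 + (-1 + D*E²) = 1 + D*E²)
c(J) = 6*J
c(U(-5 - 4, (3 - 5)²))² = (6*(1 + (3 - 5)²*(-5 - 4)²))² = (6*(1 + (-2)²*(-9)²))² = (6*(1 + 4*81))² = (6*(1 + 324))² = (6*325)² = 1950² = 3802500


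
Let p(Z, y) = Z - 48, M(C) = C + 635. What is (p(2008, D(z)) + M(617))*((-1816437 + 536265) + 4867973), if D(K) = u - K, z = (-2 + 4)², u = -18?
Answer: 11524016812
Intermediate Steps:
z = 4 (z = 2² = 4)
D(K) = -18 - K
M(C) = 635 + C
p(Z, y) = -48 + Z
(p(2008, D(z)) + M(617))*((-1816437 + 536265) + 4867973) = ((-48 + 2008) + (635 + 617))*((-1816437 + 536265) + 4867973) = (1960 + 1252)*(-1280172 + 4867973) = 3212*3587801 = 11524016812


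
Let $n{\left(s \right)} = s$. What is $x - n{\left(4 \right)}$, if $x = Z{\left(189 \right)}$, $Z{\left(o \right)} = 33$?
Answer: $29$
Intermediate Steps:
$x = 33$
$x - n{\left(4 \right)} = 33 - 4 = 29$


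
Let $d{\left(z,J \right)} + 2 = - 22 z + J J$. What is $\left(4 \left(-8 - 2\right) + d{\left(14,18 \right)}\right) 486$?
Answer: $-12636$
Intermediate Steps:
$d{\left(z,J \right)} = -2 + J^{2} - 22 z$ ($d{\left(z,J \right)} = -2 + \left(- 22 z + J J\right) = -2 + \left(- 22 z + J^{2}\right) = -2 + \left(J^{2} - 22 z\right) = -2 + J^{2} - 22 z$)
$\left(4 \left(-8 - 2\right) + d{\left(14,18 \right)}\right) 486 = \left(4 \left(-8 - 2\right) - \left(310 - 324\right)\right) 486 = \left(4 \left(-10\right) - -14\right) 486 = \left(-40 + 14\right) 486 = \left(-26\right) 486 = -12636$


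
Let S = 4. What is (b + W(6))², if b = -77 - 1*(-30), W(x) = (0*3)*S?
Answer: 2209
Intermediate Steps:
W(x) = 0 (W(x) = (0*3)*4 = 0*4 = 0)
b = -47 (b = -77 + 30 = -47)
(b + W(6))² = (-47 + 0)² = (-47)² = 2209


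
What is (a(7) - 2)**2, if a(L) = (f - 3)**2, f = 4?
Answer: 1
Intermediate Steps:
a(L) = 1 (a(L) = (4 - 3)**2 = 1**2 = 1)
(a(7) - 2)**2 = (1 - 2)**2 = (-1)**2 = 1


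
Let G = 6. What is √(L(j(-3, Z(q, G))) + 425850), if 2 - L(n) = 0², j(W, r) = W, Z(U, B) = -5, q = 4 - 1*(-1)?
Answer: 2*√106463 ≈ 652.57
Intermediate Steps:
q = 5 (q = 4 + 1 = 5)
L(n) = 2 (L(n) = 2 - 1*0² = 2 - 1*0 = 2 + 0 = 2)
√(L(j(-3, Z(q, G))) + 425850) = √(2 + 425850) = √425852 = 2*√106463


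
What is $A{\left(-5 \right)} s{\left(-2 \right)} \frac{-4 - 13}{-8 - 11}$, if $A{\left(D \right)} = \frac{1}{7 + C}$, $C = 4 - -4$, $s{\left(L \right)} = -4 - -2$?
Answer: $- \frac{34}{285} \approx -0.1193$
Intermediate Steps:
$s{\left(L \right)} = -2$ ($s{\left(L \right)} = -4 + 2 = -2$)
$C = 8$ ($C = 4 + 4 = 8$)
$A{\left(D \right)} = \frac{1}{15}$ ($A{\left(D \right)} = \frac{1}{7 + 8} = \frac{1}{15}$)
$A{\left(-5 \right)} s{\left(-2 \right)} \frac{-4 - 13}{-8 - 11} = \frac{1}{15} \left(-2\right) \frac{-4 - 13}{-8 - 11} = - \frac{2 \left(- \frac{17}{-19}\right)}{15} = - \frac{2 \left(\left(-17\right) \left(- \frac{1}{19}\right)\right)}{15} = \left(- \frac{2}{15}\right) \frac{17}{19} = - \frac{34}{285}$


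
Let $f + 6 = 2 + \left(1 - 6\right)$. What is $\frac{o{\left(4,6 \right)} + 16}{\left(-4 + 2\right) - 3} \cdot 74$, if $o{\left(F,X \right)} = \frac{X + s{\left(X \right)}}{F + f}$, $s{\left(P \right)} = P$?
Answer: $- \frac{5032}{25} \approx -201.28$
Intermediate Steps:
$f = -9$ ($f = -6 + \left(2 + \left(1 - 6\right)\right) = -6 + \left(2 - 5\right) = -6 - 3 = -9$)
$o{\left(F,X \right)} = \frac{2 X}{-9 + F}$ ($o{\left(F,X \right)} = \frac{X + X}{F - 9} = \frac{2 X}{-9 + F}$)
$\frac{o{\left(4,6 \right)} + 16}{\left(-4 + 2\right) - 3} \cdot 74 = \frac{2 \cdot 6 \frac{1}{-9 + 4} + 16}{\left(-4 + 2\right) - 3} \cdot 74 = \frac{2 \cdot 6 \frac{1}{-5} + 16}{-2 - 3} \cdot 74 = \frac{2 \cdot 6 \left(- \frac{1}{5}\right) + 16}{-5} \cdot 74 = \left(- \frac{12}{5} + 16\right) \left(- \frac{1}{5}\right) 74 = \frac{68}{5} \left(- \frac{1}{5}\right) 74 = \left(- \frac{68}{25}\right) 74 = - \frac{5032}{25}$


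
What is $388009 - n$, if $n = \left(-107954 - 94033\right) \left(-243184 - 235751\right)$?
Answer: $-96738255836$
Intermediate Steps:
$n = 96738643845$ ($n = \left(-201987\right) \left(-478935\right) = 96738643845$)
$388009 - n = 388009 - 96738643845 = -96738255836$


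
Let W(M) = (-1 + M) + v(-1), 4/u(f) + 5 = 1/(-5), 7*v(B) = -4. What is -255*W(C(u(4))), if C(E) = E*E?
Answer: 295545/1183 ≈ 249.83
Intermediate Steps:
v(B) = -4/7 (v(B) = (⅐)*(-4) = -4/7)
u(f) = -10/13 (u(f) = 4/(-5 + 1/(-5)) = 4/(-5 - ⅕) = 4/(-26/5) = 4*(-5/26) = -10/13)
C(E) = E²
W(M) = -11/7 + M (W(M) = (-1 + M) - 4/7 = -11/7 + M)
-255*W(C(u(4))) = -255*(-11/7 + (-10/13)²) = -255*(-11/7 + 100/169) = -255*(-1159/1183) = 295545/1183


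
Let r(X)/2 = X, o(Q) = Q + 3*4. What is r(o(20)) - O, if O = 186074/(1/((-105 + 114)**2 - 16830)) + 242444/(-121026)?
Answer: 188592001461592/60513 ≈ 3.1166e+9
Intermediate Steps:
o(Q) = 12 + Q (o(Q) = Q + 12 = 12 + Q)
r(X) = 2*X
O = -188591997588760/60513 (O = 186074/(1/(9**2 - 16830)) + 242444*(-1/121026) = 186074/(1/(81 - 16830)) - 121222/60513 = 186074/(1/(-16749)) - 121222/60513 = 186074/(-1/16749) - 121222/60513 = 186074*(-16749) - 121222/60513 = -3116553426 - 121222/60513 = -188591997588760/60513 ≈ -3.1166e+9)
r(o(20)) - O = 2*(12 + 20) - 1*(-188591997588760/60513) = 2*32 + 188591997588760/60513 = 64 + 188591997588760/60513 = 188592001461592/60513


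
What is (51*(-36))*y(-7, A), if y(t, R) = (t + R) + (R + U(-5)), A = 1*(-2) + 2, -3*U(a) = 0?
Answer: 12852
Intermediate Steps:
U(a) = 0 (U(a) = -⅓*0 = 0)
A = 0 (A = -2 + 2 = 0)
y(t, R) = t + 2*R (y(t, R) = (t + R) + (R + 0) = (R + t) + R = t + 2*R)
(51*(-36))*y(-7, A) = (51*(-36))*(-7 + 2*0) = -1836*(-7 + 0) = -1836*(-7) = 12852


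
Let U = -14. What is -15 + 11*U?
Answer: -169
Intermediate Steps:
-15 + 11*U = -15 + 11*(-14) = -15 - 154 = -169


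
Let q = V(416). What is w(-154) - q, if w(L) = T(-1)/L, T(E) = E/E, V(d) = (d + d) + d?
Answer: -192193/154 ≈ -1248.0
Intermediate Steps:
V(d) = 3*d (V(d) = 2*d + d = 3*d)
q = 1248 (q = 3*416 = 1248)
T(E) = 1
w(L) = 1/L
w(-154) - q = 1/(-154) - 1*1248 = -1/154 - 1248 = -192193/154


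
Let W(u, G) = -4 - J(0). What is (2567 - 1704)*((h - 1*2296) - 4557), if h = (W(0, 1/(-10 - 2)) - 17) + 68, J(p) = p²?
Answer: -5873578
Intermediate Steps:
W(u, G) = -4 (W(u, G) = -4 - 1*0² = -4 - 1*0 = -4 + 0 = -4)
h = 47 (h = (-4 - 17) + 68 = -21 + 68 = 47)
(2567 - 1704)*((h - 1*2296) - 4557) = (2567 - 1704)*((47 - 1*2296) - 4557) = 863*((47 - 2296) - 4557) = 863*(-2249 - 4557) = 863*(-6806) = -5873578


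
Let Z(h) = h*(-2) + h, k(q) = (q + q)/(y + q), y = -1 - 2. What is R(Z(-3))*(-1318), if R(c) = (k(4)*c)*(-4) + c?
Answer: 122574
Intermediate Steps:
y = -3
k(q) = 2*q/(-3 + q) (k(q) = (q + q)/(-3 + q) = (2*q)/(-3 + q) = 2*q/(-3 + q))
Z(h) = -h (Z(h) = -2*h + h = -h)
R(c) = -31*c (R(c) = ((2*4/(-3 + 4))*c)*(-4) + c = ((2*4/1)*c)*(-4) + c = ((2*4*1)*c)*(-4) + c = (8*c)*(-4) + c = -32*c + c = -31*c)
R(Z(-3))*(-1318) = -(-31)*(-3)*(-1318) = -31*3*(-1318) = -93*(-1318) = 122574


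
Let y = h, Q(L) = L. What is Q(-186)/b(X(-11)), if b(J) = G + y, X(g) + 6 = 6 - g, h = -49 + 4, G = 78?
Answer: -62/11 ≈ -5.6364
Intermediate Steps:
h = -45
y = -45
X(g) = -g (X(g) = -6 + (6 - g) = -g)
b(J) = 33 (b(J) = 78 - 45 = 33)
Q(-186)/b(X(-11)) = -186/33 = -186*1/33 = -62/11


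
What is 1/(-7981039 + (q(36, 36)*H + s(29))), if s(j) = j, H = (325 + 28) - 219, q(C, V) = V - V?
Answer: -1/7981010 ≈ -1.2530e-7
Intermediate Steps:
q(C, V) = 0
H = 134 (H = 353 - 219 = 134)
1/(-7981039 + (q(36, 36)*H + s(29))) = 1/(-7981039 + (0*134 + 29)) = 1/(-7981039 + (0 + 29)) = 1/(-7981039 + 29) = 1/(-7981010) = -1/7981010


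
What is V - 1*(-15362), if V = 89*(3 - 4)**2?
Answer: 15451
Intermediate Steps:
V = 89 (V = 89*(-1)**2 = 89*1 = 89)
V - 1*(-15362) = 89 - 1*(-15362) = 89 + 15362 = 15451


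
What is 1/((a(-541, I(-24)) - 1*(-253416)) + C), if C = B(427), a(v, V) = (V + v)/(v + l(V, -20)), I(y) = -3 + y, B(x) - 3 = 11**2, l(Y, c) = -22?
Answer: 563/142743588 ≈ 3.9441e-6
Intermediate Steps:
B(x) = 124 (B(x) = 3 + 11**2 = 3 + 121 = 124)
a(v, V) = (V + v)/(-22 + v) (a(v, V) = (V + v)/(v - 22) = (V + v)/(-22 + v))
C = 124
1/((a(-541, I(-24)) - 1*(-253416)) + C) = 1/((((-3 - 24) - 541)/(-22 - 541) - 1*(-253416)) + 124) = 1/(((-27 - 541)/(-563) + 253416) + 124) = 1/((-1/563*(-568) + 253416) + 124) = 1/((568/563 + 253416) + 124) = 1/(142673776/563 + 124) = 1/(142743588/563) = 563/142743588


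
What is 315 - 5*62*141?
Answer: -43395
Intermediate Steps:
315 - 5*62*141 = 315 - 310*141 = 315 - 43710 = -43395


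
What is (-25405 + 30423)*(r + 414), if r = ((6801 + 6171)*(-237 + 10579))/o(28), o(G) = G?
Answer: 168313776072/7 ≈ 2.4045e+10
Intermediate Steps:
r = 33539106/7 (r = ((6801 + 6171)*(-237 + 10579))/28 = (12972*10342)*(1/28) = 134156424*(1/28) = 33539106/7 ≈ 4.7913e+6)
(-25405 + 30423)*(r + 414) = (-25405 + 30423)*(33539106/7 + 414) = 5018*(33542004/7) = 168313776072/7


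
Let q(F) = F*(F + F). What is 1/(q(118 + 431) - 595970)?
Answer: 1/6832 ≈ 0.00014637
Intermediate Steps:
q(F) = 2*F² (q(F) = F*(2*F) = 2*F²)
1/(q(118 + 431) - 595970) = 1/(2*(118 + 431)² - 595970) = 1/(2*549² - 595970) = 1/(2*301401 - 595970) = 1/(602802 - 595970) = 1/6832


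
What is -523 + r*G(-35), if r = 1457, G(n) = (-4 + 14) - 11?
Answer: -1980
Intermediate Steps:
G(n) = -1 (G(n) = 10 - 11 = -1)
-523 + r*G(-35) = -523 + 1457*(-1) = -523 - 1457 = -1980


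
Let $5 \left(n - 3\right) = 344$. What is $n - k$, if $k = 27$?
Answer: $\frac{224}{5} \approx 44.8$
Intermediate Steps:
$n = \frac{359}{5}$ ($n = 3 + \frac{1}{5} \cdot 344 = 3 + \frac{344}{5} = \frac{359}{5} \approx 71.8$)
$n - k = \frac{359}{5} - 27 = \frac{224}{5}$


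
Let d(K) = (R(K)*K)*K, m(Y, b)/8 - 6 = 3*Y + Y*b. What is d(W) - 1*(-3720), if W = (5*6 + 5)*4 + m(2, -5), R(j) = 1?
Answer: 28056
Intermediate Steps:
m(Y, b) = 48 + 24*Y + 8*Y*b (m(Y, b) = 48 + 8*(3*Y + Y*b) = 48 + (24*Y + 8*Y*b) = 48 + 24*Y + 8*Y*b)
W = 156 (W = (5*6 + 5)*4 + (48 + 24*2 + 8*2*(-5)) = (30 + 5)*4 + (48 + 48 - 80) = 35*4 + 16 = 140 + 16 = 156)
d(K) = K² (d(K) = (1*K)*K = K*K = K²)
d(W) - 1*(-3720) = 156² - 1*(-3720) = 24336 + 3720 = 28056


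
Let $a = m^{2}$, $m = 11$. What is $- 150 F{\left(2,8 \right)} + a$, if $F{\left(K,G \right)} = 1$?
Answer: $-29$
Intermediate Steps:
$a = 121$ ($a = 11^{2} = 121$)
$- 150 F{\left(2,8 \right)} + a = \left(-150\right) 1 + 121 = -150 + 121 = -29$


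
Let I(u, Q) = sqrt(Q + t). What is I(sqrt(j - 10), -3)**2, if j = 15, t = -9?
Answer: -12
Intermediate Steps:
I(u, Q) = sqrt(-9 + Q) (I(u, Q) = sqrt(Q - 9) = sqrt(-9 + Q))
I(sqrt(j - 10), -3)**2 = (sqrt(-9 - 3))**2 = (sqrt(-12))**2 = (2*I*sqrt(3))**2 = -12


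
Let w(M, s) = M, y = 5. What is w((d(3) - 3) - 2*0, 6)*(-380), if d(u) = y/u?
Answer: 1520/3 ≈ 506.67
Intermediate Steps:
d(u) = 5/u
w((d(3) - 3) - 2*0, 6)*(-380) = ((5/3 - 3) - 2*0)*(-380) = ((5*(⅓) - 3) + 0)*(-380) = ((5/3 - 3) + 0)*(-380) = (-4/3 + 0)*(-380) = -4/3*(-380) = 1520/3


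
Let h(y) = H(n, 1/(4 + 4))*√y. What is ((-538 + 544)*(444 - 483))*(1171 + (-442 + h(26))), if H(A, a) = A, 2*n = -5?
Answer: -170586 + 585*√26 ≈ -1.6760e+5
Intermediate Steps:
n = -5/2 (n = (½)*(-5) = -5/2 ≈ -2.5000)
h(y) = -5*√y/2
((-538 + 544)*(444 - 483))*(1171 + (-442 + h(26))) = ((-538 + 544)*(444 - 483))*(1171 + (-442 - 5*√26/2)) = (6*(-39))*(729 - 5*√26/2) = -234*(729 - 5*√26/2) = -170586 + 585*√26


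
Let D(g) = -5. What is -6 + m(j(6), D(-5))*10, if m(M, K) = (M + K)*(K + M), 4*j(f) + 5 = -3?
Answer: 484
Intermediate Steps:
j(f) = -2 (j(f) = -5/4 + (¼)*(-3) = -5/4 - ¾ = -2)
m(M, K) = (K + M)² (m(M, K) = (K + M)*(K + M) = (K + M)²)
-6 + m(j(6), D(-5))*10 = -6 + (-5 - 2)²*10 = -6 + (-7)²*10 = -6 + 49*10 = -6 + 490 = 484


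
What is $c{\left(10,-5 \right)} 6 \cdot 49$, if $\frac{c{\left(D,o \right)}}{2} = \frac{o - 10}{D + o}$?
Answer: $-1764$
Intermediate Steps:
$c{\left(D,o \right)} = \frac{2 \left(-10 + o\right)}{D + o}$ ($c{\left(D,o \right)} = 2 \frac{o - 10}{D + o} = 2 \frac{-10 + o}{D + o} = \frac{2 \left(-10 + o\right)}{D + o}$)
$c{\left(10,-5 \right)} 6 \cdot 49 = \frac{2 \left(-10 - 5\right)}{10 - 5} \cdot 6 \cdot 49 = 2 \cdot \frac{1}{5} \left(-15\right) 6 \cdot 49 = \left(-6\right) 6 \cdot 49 = \left(-36\right) 49 = -1764$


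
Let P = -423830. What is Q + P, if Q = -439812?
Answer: -863642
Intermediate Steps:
Q + P = -439812 - 423830 = -863642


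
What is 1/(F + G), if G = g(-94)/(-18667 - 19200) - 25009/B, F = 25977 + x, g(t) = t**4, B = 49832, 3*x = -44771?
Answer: 5660965032/50897807787215 ≈ 0.00011122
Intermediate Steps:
x = -44771/3 (x = (1/3)*(-44771) = -44771/3 ≈ -14924.)
F = 33160/3 (F = 25977 - 44771/3 = 33160/3 ≈ 11053.)
G = -3891575233275/1886988344 (G = (-94)**4/(-18667 - 19200) - 25009/49832 = 78074896/(-37867) - 25009*1/49832 = 78074896*(-1/37867) - 25009/49832 = -78074896/37867 - 25009/49832 = -3891575233275/1886988344 ≈ -2062.3)
1/(F + G) = 1/(33160/3 - 3891575233275/1886988344) = 1/(50897807787215/5660965032) = 5660965032/50897807787215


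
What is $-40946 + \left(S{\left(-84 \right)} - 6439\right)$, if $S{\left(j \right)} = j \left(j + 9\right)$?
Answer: $-41085$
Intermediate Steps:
$S{\left(j \right)} = j \left(9 + j\right)$
$-40946 + \left(S{\left(-84 \right)} - 6439\right) = -40946 - \left(6439 + 84 \left(9 - 84\right)\right) = -40946 - 139 = -41085$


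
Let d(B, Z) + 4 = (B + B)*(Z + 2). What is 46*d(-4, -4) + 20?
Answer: 572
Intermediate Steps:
d(B, Z) = -4 + 2*B*(2 + Z) (d(B, Z) = -4 + (B + B)*(Z + 2) = -4 + (2*B)*(2 + Z) = -4 + 2*B*(2 + Z))
46*d(-4, -4) + 20 = 46*(-4 + 4*(-4) + 2*(-4)*(-4)) + 20 = 46*(-4 - 16 + 32) + 20 = 46*12 + 20 = 552 + 20 = 572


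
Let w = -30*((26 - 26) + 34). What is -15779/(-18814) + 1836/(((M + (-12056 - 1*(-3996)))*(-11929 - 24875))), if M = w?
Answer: 219711075491/261969522520 ≈ 0.83869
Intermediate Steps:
w = -1020 (w = -30*(0 + 34) = -30*34 = -1020)
M = -1020
-15779/(-18814) + 1836/(((M + (-12056 - 1*(-3996)))*(-11929 - 24875))) = -15779/(-18814) + 1836/(((-1020 + (-12056 - 1*(-3996)))*(-11929 - 24875))) = -15779*(-1/18814) + 1836/(((-1020 + (-12056 + 3996))*(-36804))) = 15779/18814 + 1836/(((-1020 - 8060)*(-36804))) = 15779/18814 + 1836/((-9080*(-36804))) = 15779/18814 + 1836/334180320 = 15779/18814 + 1836*(1/334180320) = 15779/18814 + 153/27848360 = 219711075491/261969522520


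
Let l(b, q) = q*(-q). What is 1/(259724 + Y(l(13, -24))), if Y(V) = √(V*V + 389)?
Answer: 259724/67456224011 - √332165/67456224011 ≈ 3.8417e-6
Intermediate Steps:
l(b, q) = -q²
Y(V) = √(389 + V²) (Y(V) = √(V² + 389) = √(389 + V²))
1/(259724 + Y(l(13, -24))) = 1/(259724 + √(389 + (-1*(-24)²)²)) = 1/(259724 + √(389 + (-1*576)²)) = 1/(259724 + √(389 + (-576)²)) = 1/(259724 + √(389 + 331776)) = 1/(259724 + √332165)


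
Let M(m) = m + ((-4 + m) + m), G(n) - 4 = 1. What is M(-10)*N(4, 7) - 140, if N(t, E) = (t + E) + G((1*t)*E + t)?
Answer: -684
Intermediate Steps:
G(n) = 5 (G(n) = 4 + 1 = 5)
N(t, E) = 5 + E + t (N(t, E) = (t + E) + 5 = (E + t) + 5 = 5 + E + t)
M(m) = -4 + 3*m (M(m) = m + (-4 + 2*m) = -4 + 3*m)
M(-10)*N(4, 7) - 140 = (-4 + 3*(-10))*(5 + 7 + 4) - 140 = (-4 - 30)*16 - 140 = -34*16 - 140 = -544 - 140 = -684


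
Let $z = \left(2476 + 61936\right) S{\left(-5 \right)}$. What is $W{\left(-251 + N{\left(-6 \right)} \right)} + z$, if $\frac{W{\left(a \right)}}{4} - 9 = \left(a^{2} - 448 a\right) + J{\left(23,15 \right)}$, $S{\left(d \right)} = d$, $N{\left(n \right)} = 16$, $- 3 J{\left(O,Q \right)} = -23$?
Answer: $\frac{960080}{3} \approx 3.2003 \cdot 10^{5}$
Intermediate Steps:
$J{\left(O,Q \right)} = \frac{23}{3}$ ($J{\left(O,Q \right)} = \left(- \frac{1}{3}\right) \left(-23\right) = \frac{23}{3}$)
$z = -322060$ ($z = \left(2476 + 61936\right) \left(-5\right) = 64412 \left(-5\right) = -322060$)
$W{\left(a \right)} = \frac{200}{3} - 1792 a + 4 a^{2}$ ($W{\left(a \right)} = 36 + 4 \left(\left(a^{2} - 448 a\right) + \frac{23}{3}\right) = 36 + 4 \left(\frac{23}{3} + a^{2} - 448 a\right) = 36 + \left(\frac{92}{3} - 1792 a + 4 a^{2}\right) = \frac{200}{3} - 1792 a + 4 a^{2}$)
$W{\left(-251 + N{\left(-6 \right)} \right)} + z = \left(\frac{200}{3} - 1792 \left(-251 + 16\right) + 4 \left(-251 + 16\right)^{2}\right) - 322060 = \left(\frac{200}{3} - -421120 + 4 \left(-235\right)^{2}\right) - 322060 = \left(\frac{200}{3} + 421120 + 4 \cdot 55225\right) - 322060 = \left(\frac{200}{3} + 421120 + 220900\right) - 322060 = \frac{1926260}{3} - 322060 = \frac{960080}{3}$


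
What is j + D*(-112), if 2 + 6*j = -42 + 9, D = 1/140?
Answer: -199/30 ≈ -6.6333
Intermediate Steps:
D = 1/140 ≈ 0.0071429
j = -35/6 (j = -1/3 + (-42 + 9)/6 = -1/3 + (1/6)*(-33) = -1/3 - 11/2 = -35/6 ≈ -5.8333)
j + D*(-112) = -35/6 + (1/140)*(-112) = -35/6 - 4/5 = -199/30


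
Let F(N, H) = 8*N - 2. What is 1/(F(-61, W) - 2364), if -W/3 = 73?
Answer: -1/2854 ≈ -0.00035039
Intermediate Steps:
W = -219 (W = -3*73 = -219)
F(N, H) = -2 + 8*N
1/(F(-61, W) - 2364) = 1/((-2 + 8*(-61)) - 2364) = 1/((-2 - 488) - 2364) = 1/(-490 - 2364) = 1/(-2854) = -1/2854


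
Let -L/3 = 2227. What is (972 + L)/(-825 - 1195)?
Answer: 5709/2020 ≈ 2.8262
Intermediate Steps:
L = -6681 (L = -3*2227 = -6681)
(972 + L)/(-825 - 1195) = (972 - 6681)/(-825 - 1195) = -5709/(-2020) = -5709*(-1/2020) = 5709/2020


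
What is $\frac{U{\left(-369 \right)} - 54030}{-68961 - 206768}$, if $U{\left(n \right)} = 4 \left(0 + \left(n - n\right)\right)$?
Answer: $\frac{54030}{275729} \approx 0.19595$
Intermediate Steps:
$U{\left(n \right)} = 0$ ($U{\left(n \right)} = 4 \left(0 + 0\right) = 4 \cdot 0 = 0$)
$\frac{U{\left(-369 \right)} - 54030}{-68961 - 206768} = \frac{0 - 54030}{-68961 - 206768} = - \frac{54030}{-275729} = \left(-54030\right) \left(- \frac{1}{275729}\right) = \frac{54030}{275729}$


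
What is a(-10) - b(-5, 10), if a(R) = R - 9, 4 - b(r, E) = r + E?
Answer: -18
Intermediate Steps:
b(r, E) = 4 - E - r (b(r, E) = 4 - (r + E) = 4 - (E + r) = 4 + (-E - r) = 4 - E - r)
a(R) = -9 + R
a(-10) - b(-5, 10) = (-9 - 10) - (4 - 1*10 - 1*(-5)) = -19 - (4 - 10 + 5) = -19 - 1*(-1) = -19 + 1 = -18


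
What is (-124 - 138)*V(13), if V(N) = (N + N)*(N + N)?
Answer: -177112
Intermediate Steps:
V(N) = 4*N**2 (V(N) = (2*N)*(2*N) = 4*N**2)
(-124 - 138)*V(13) = (-124 - 138)*(4*13**2) = -1048*169 = -262*676 = -177112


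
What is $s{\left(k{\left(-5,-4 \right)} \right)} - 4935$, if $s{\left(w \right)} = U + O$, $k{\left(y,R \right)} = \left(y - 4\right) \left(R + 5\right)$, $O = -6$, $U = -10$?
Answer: $-4951$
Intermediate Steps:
$k{\left(y,R \right)} = \left(-4 + y\right) \left(5 + R\right)$
$s{\left(w \right)} = -16$ ($s{\left(w \right)} = -10 - 6 = -16$)
$s{\left(k{\left(-5,-4 \right)} \right)} - 4935 = -16 - 4935 = -4951$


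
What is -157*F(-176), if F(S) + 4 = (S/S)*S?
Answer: 28260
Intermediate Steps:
F(S) = -4 + S (F(S) = -4 + (S/S)*S = -4 + 1*S = -4 + S)
-157*F(-176) = -157*(-4 - 176) = -157*(-180) = 28260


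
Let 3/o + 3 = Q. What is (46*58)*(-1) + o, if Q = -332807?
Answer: -887937083/332810 ≈ -2668.0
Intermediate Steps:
o = -3/332810 (o = 3/(-3 - 332807) = 3/(-332810) = 3*(-1/332810) = -3/332810 ≈ -9.0142e-6)
(46*58)*(-1) + o = (46*58)*(-1) - 3/332810 = 2668*(-1) - 3/332810 = -2668 - 3/332810 = -887937083/332810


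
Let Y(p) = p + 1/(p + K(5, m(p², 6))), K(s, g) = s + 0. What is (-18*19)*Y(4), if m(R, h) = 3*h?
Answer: -1406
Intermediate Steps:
K(s, g) = s
Y(p) = p + 1/(5 + p) (Y(p) = p + 1/(p + 5) = p + 1/(5 + p))
(-18*19)*Y(4) = (-18*19)*((1 + 4² + 5*4)/(5 + 4)) = -342*(1 + 16 + 20)/9 = -38*37 = -342*37/9 = -1406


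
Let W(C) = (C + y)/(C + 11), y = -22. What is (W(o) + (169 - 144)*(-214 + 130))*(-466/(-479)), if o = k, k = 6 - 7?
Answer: -4898359/2395 ≈ -2045.2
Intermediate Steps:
k = -1
o = -1
W(C) = (-22 + C)/(11 + C) (W(C) = (C - 22)/(C + 11) = (-22 + C)/(11 + C))
(W(o) + (169 - 144)*(-214 + 130))*(-466/(-479)) = ((-22 - 1)/(11 - 1) + (169 - 144)*(-214 + 130))*(-466/(-479)) = (-23/10 + 25*(-84))*(-466*(-1/479)) = ((1/10)*(-23) - 2100)*(466/479) = (-23/10 - 2100)*(466/479) = -21023/10*466/479 = -4898359/2395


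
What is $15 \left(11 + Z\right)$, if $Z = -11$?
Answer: $0$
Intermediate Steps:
$15 \left(11 + Z\right) = 15 \left(11 - 11\right) = 15 \cdot 0 = 0$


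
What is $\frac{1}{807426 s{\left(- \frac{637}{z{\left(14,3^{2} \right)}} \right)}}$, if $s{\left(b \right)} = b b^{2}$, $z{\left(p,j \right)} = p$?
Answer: $- \frac{4}{304226409123} \approx -1.3148 \cdot 10^{-11}$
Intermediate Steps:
$s{\left(b \right)} = b^{3}$
$\frac{1}{807426 s{\left(- \frac{637}{z{\left(14,3^{2} \right)}} \right)}} = \frac{1}{807426 \left(- \frac{637}{14}\right)^{3}} = \frac{1}{807426 \left(\left(-637\right) \frac{1}{14}\right)^{3}} = \frac{1}{807426 \left(- \frac{91}{2}\right)^{3}} = \frac{1}{807426 \left(- \frac{753571}{8}\right)} = \frac{1}{807426} \left(- \frac{8}{753571}\right) = - \frac{4}{304226409123}$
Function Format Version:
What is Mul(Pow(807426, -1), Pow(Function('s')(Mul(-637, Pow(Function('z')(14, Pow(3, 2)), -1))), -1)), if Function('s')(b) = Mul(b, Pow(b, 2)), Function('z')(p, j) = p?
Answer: Rational(-4, 304226409123) ≈ -1.3148e-11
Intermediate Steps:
Function('s')(b) = Pow(b, 3)
Mul(Pow(807426, -1), Pow(Function('s')(Mul(-637, Pow(Function('z')(14, Pow(3, 2)), -1))), -1)) = Mul(Pow(807426, -1), Pow(Pow(Mul(-637, Pow(14, -1)), 3), -1)) = Mul(Rational(1, 807426), Pow(Pow(Mul(-637, Rational(1, 14)), 3), -1)) = Mul(Rational(1, 807426), Pow(Pow(Rational(-91, 2), 3), -1)) = Mul(Rational(1, 807426), Pow(Rational(-753571, 8), -1)) = Mul(Rational(1, 807426), Rational(-8, 753571)) = Rational(-4, 304226409123)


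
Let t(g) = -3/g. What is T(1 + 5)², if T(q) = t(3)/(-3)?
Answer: ⅑ ≈ 0.11111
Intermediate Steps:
T(q) = ⅓ (T(q) = -3/3/(-3) = -3*⅓*(-⅓) = -1*(-⅓) = ⅓)
T(1 + 5)² = (⅓)² = ⅑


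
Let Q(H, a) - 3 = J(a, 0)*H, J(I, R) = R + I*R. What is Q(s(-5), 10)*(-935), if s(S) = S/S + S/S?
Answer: -2805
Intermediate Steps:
s(S) = 2 (s(S) = 1 + 1 = 2)
Q(H, a) = 3 (Q(H, a) = 3 + (0*(1 + a))*H = 3 + 0*H = 3 + 0 = 3)
Q(s(-5), 10)*(-935) = 3*(-935) = -2805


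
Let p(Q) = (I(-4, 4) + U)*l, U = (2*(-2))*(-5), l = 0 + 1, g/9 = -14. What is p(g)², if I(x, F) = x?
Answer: 256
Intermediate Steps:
g = -126 (g = 9*(-14) = -126)
l = 1
U = 20 (U = -4*(-5) = 20)
p(Q) = 16 (p(Q) = (-4 + 20)*1 = 16*1 = 16)
p(g)² = 16² = 256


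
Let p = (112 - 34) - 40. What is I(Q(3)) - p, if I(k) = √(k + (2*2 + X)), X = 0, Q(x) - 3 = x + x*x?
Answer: -38 + √19 ≈ -33.641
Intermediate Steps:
Q(x) = 3 + x + x² (Q(x) = 3 + (x + x*x) = 3 + (x + x²) = 3 + x + x²)
I(k) = √(4 + k) (I(k) = √(k + (2*2 + 0)) = √(k + (4 + 0)) = √(k + 4) = √(4 + k))
p = 38 (p = 78 - 40 = 38)
I(Q(3)) - p = √(4 + (3 + 3 + 3²)) - 1*38 = √(4 + (3 + 3 + 9)) - 38 = √(4 + 15) - 38 = √19 - 38 = -38 + √19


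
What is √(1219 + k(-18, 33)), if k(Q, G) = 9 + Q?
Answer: 11*√10 ≈ 34.785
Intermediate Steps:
√(1219 + k(-18, 33)) = √(1219 + (9 - 18)) = √(1219 - 9) = √1210 = 11*√10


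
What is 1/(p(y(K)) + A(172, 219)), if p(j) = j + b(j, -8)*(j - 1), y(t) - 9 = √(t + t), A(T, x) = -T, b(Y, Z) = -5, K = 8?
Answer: -1/219 ≈ -0.0045662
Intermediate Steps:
y(t) = 9 + √2*√t (y(t) = 9 + √(t + t) = 9 + √(2*t) = 9 + √2*√t)
p(j) = 5 - 4*j (p(j) = j - 5*(j - 1) = j - 5*(-1 + j) = j + (5 - 5*j) = 5 - 4*j)
1/(p(y(K)) + A(172, 219)) = 1/((5 - 4*(9 + √2*√8)) - 1*172) = 1/((5 - 4*(9 + √2*(2*√2))) - 172) = 1/((5 - 4*(9 + 4)) - 172) = 1/((5 - 4*13) - 172) = 1/((5 - 52) - 172) = 1/(-47 - 172) = 1/(-219) = -1/219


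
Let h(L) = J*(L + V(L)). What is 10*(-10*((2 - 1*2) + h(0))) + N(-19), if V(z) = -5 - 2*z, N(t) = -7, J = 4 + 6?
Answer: 4993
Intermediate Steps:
J = 10
h(L) = -50 - 10*L (h(L) = 10*(L + (-5 - 2*L)) = 10*(-5 - L) = -50 - 10*L)
10*(-10*((2 - 1*2) + h(0))) + N(-19) = 10*(-10*((2 - 1*2) + (-50 - 10*0))) - 7 = 10*(-10*((2 - 2) + (-50 + 0))) - 7 = 10*(-10*(0 - 50)) - 7 = 10*(-10*(-50)) - 7 = 10*500 - 7 = 5000 - 7 = 4993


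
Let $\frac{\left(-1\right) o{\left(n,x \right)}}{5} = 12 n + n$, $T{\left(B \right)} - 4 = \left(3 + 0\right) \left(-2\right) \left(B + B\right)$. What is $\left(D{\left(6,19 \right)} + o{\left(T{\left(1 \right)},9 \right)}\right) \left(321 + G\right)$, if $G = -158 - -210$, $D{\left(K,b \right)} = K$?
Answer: $196198$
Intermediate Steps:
$T{\left(B \right)} = 4 - 12 B$ ($T{\left(B \right)} = 4 + \left(3 + 0\right) \left(-2\right) \left(B + B\right) = 4 + 3 \left(-2\right) 2 B = 4 - 6 \cdot 2 B = 4 - 12 B$)
$o{\left(n,x \right)} = - 65 n$ ($o{\left(n,x \right)} = - 5 \left(12 n + n\right) = - 5 \cdot 13 n = - 65 n$)
$G = 52$ ($G = -158 + 210 = 52$)
$\left(D{\left(6,19 \right)} + o{\left(T{\left(1 \right)},9 \right)}\right) \left(321 + G\right) = \left(6 - 65 \left(4 - 12\right)\right) \left(321 + 52\right) = \left(6 - 65 \left(4 - 12\right)\right) 373 = \left(6 - -520\right) 373 = \left(6 + 520\right) 373 = 526 \cdot 373 = 196198$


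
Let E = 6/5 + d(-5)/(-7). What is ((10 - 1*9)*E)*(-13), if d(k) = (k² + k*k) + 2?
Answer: 2834/35 ≈ 80.971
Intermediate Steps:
d(k) = 2 + 2*k² (d(k) = (k² + k²) + 2 = 2*k² + 2 = 2 + 2*k²)
E = -218/35 (E = 6/5 + (2 + 2*(-5)²)/(-7) = 6*(⅕) + (2 + 2*25)*(-⅐) = 6/5 + (2 + 50)*(-⅐) = 6/5 + 52*(-⅐) = 6/5 - 52/7 = -218/35 ≈ -6.2286)
((10 - 1*9)*E)*(-13) = ((10 - 1*9)*(-218/35))*(-13) = ((10 - 9)*(-218/35))*(-13) = (1*(-218/35))*(-13) = -218/35*(-13) = 2834/35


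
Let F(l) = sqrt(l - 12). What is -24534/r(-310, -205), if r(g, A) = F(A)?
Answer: 24534*I*sqrt(217)/217 ≈ 1665.5*I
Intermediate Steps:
F(l) = sqrt(-12 + l)
r(g, A) = sqrt(-12 + A)
-24534/r(-310, -205) = -24534/sqrt(-12 - 205) = -24534*(-I*sqrt(217)/217) = -(-24534)*I*sqrt(217)/217 = 24534*I*sqrt(217)/217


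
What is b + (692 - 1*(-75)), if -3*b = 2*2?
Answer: 2297/3 ≈ 765.67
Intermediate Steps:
b = -4/3 (b = -2*2/3 = -⅓*4 = -4/3 ≈ -1.3333)
b + (692 - 1*(-75)) = -4/3 + (692 - 1*(-75)) = -4/3 + (692 + 75) = -4/3 + 767 = 2297/3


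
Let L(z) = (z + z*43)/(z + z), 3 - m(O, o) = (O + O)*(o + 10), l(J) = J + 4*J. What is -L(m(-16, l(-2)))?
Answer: -22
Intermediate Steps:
l(J) = 5*J
m(O, o) = 3 - 2*O*(10 + o) (m(O, o) = 3 - (O + O)*(o + 10) = 3 - 2*O*(10 + o))
L(z) = 22 (L(z) = (z + 43*z)/((2*z)) = (44*z)*(1/(2*z)) = 22)
-L(m(-16, l(-2))) = -1*22 = -22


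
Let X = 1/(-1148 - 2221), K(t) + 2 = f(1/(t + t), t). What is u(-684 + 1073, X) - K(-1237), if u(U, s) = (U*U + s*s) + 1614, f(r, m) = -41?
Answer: 1736324929459/11350161 ≈ 1.5298e+5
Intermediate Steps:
K(t) = -43 (K(t) = -2 - 41 = -43)
X = -1/3369 (X = 1/(-3369) = -1/3369 ≈ -0.00029682)
u(U, s) = 1614 + U² + s² (u(U, s) = (U² + s²) + 1614 = 1614 + U² + s²)
u(-684 + 1073, X) - K(-1237) = (1614 + (-684 + 1073)² + (-1/3369)²) - 1*(-43) = (1614 + 389² + 1/11350161) + 43 = (1614 + 151321 + 1/11350161) + 43 = 1735836872536/11350161 + 43 = 1736324929459/11350161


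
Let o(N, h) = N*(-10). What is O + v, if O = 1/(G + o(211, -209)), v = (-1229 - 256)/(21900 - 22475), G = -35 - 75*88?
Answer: 103886/40227 ≈ 2.5825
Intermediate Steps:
o(N, h) = -10*N
G = -6635 (G = -35 - 6600 = -6635)
v = 297/115 (v = -1485/(-575) = -1485*(-1/575) = 297/115 ≈ 2.5826)
O = -1/8745 (O = 1/(-6635 - 10*211) = 1/(-6635 - 2110) = 1/(-8745) = -1/8745 ≈ -0.00011435)
O + v = -1/8745 + 297/115 = 103886/40227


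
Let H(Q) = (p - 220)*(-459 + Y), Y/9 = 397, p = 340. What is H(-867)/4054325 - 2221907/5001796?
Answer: -1427852393699/4055781313540 ≈ -0.35205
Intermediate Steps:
Y = 3573 (Y = 9*397 = 3573)
H(Q) = 373680 (H(Q) = (340 - 220)*(-459 + 3573) = 120*3114 = 373680)
H(-867)/4054325 - 2221907/5001796 = 373680/4054325 - 2221907/5001796 = 373680*(1/4054325) - 2221907*1/5001796 = 74736/810865 - 2221907/5001796 = -1427852393699/4055781313540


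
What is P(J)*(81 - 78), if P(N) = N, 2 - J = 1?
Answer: 3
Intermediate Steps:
J = 1 (J = 2 - 1*1 = 2 - 1 = 1)
P(J)*(81 - 78) = 1*(81 - 78) = 1*3 = 3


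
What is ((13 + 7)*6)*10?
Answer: 1200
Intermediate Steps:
((13 + 7)*6)*10 = (20*6)*10 = 120*10 = 1200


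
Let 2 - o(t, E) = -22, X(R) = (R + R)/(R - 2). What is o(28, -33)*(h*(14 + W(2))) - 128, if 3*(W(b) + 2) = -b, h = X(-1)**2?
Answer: -64/9 ≈ -7.1111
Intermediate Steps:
X(R) = 2*R/(-2 + R) (X(R) = (2*R)/(-2 + R) = 2*R/(-2 + R))
o(t, E) = 24 (o(t, E) = 2 - 1*(-22) = 2 + 22 = 24)
h = 4/9 (h = (2*(-1)/(-2 - 1))**2 = (2*(-1)/(-3))**2 = (2*(-1)*(-1/3))**2 = (2/3)**2 = 4/9 ≈ 0.44444)
W(b) = -2 - b/3 (W(b) = -2 + (-b)/3 = -2 - b/3)
o(28, -33)*(h*(14 + W(2))) - 128 = 24*(4*(14 + (-2 - 1/3*2))/9) - 128 = 24*(4*(14 + (-2 - 2/3))/9) - 128 = 24*(4*(14 - 8/3)/9) - 128 = 24*((4/9)*(34/3)) - 128 = 24*(136/27) - 128 = 1088/9 - 128 = -64/9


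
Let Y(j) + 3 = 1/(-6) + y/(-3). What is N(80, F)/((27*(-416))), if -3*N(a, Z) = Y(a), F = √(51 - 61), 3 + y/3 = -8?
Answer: 47/202176 ≈ 0.00023247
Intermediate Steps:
y = -33 (y = -9 + 3*(-8) = -9 - 24 = -33)
F = I*√10 (F = √(-10) = I*√10 ≈ 3.1623*I)
Y(j) = 47/6 (Y(j) = -3 + (1/(-6) - 33/(-3)) = -3 + (1*(-⅙) - 33*(-⅓)) = -3 + (-⅙ + 11) = -3 + 65/6 = 47/6)
N(a, Z) = -47/18 (N(a, Z) = -⅓*47/6 = -47/18)
N(80, F)/((27*(-416))) = -47/(18*(27*(-416))) = -47/18/(-11232) = -47/18*(-1/11232) = 47/202176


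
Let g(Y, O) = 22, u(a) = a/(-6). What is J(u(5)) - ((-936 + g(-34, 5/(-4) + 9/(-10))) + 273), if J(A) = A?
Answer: 3841/6 ≈ 640.17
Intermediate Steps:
u(a) = -a/6 (u(a) = a*(-⅙) = -a/6)
J(u(5)) - ((-936 + g(-34, 5/(-4) + 9/(-10))) + 273) = -⅙*5 - ((-936 + 22) + 273) = -⅚ - (-914 + 273) = -⅚ - 1*(-641) = -⅚ + 641 = 3841/6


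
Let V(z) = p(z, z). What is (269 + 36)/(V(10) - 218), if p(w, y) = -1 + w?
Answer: -305/209 ≈ -1.4593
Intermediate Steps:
V(z) = -1 + z
(269 + 36)/(V(10) - 218) = (269 + 36)/((-1 + 10) - 218) = 305/(9 - 218) = 305/(-209) = 305*(-1/209) = -305/209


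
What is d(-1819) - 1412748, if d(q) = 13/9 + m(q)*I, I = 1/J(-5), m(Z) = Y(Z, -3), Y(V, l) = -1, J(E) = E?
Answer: -63573586/45 ≈ -1.4127e+6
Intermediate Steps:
m(Z) = -1
I = -⅕ (I = 1/(-5) = -⅕ ≈ -0.20000)
d(q) = 74/45 (d(q) = 13/9 - 1*(-⅕) = 13*(⅑) + ⅕ = 13/9 + ⅕ = 74/45)
d(-1819) - 1412748 = 74/45 - 1412748 = -63573586/45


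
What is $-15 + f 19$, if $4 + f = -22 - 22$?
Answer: $-927$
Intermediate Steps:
$f = -48$ ($f = -4 - 44 = -48$)
$-15 + f 19 = -15 - 912 = -927$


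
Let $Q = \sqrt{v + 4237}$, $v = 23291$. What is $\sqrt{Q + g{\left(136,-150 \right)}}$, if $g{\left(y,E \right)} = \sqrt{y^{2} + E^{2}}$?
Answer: $\sqrt{2 \sqrt{6882} + 2 \sqrt{10249}} \approx 19.193$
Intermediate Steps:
$g{\left(y,E \right)} = \sqrt{E^{2} + y^{2}}$
$Q = 2 \sqrt{6882}$ ($Q = \sqrt{23291 + 4237} = \sqrt{27528} = 2 \sqrt{6882} \approx 165.92$)
$\sqrt{Q + g{\left(136,-150 \right)}} = \sqrt{2 \sqrt{6882} + \sqrt{\left(-150\right)^{2} + 136^{2}}} = \sqrt{2 \sqrt{6882} + \sqrt{22500 + 18496}} = \sqrt{2 \sqrt{6882} + \sqrt{40996}} = \sqrt{2 \sqrt{6882} + 2 \sqrt{10249}}$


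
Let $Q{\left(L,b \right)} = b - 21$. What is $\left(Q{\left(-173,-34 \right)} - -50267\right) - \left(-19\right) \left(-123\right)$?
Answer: $47875$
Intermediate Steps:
$Q{\left(L,b \right)} = -21 + b$ ($Q{\left(L,b \right)} = b - 21 = -21 + b$)
$\left(Q{\left(-173,-34 \right)} - -50267\right) - \left(-19\right) \left(-123\right) = \left(\left(-21 - 34\right) - -50267\right) - \left(-19\right) \left(-123\right) = \left(-55 + 50267\right) - 2337 = 50212 - 2337 = 47875$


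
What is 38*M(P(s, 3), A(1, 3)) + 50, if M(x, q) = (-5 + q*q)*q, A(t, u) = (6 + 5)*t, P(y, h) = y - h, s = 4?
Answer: 48538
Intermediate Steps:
A(t, u) = 11*t
M(x, q) = q*(-5 + q**2) (M(x, q) = (-5 + q**2)*q = q*(-5 + q**2))
38*M(P(s, 3), A(1, 3)) + 50 = 38*((11*1)*(-5 + (11*1)**2)) + 50 = 38*(11*(-5 + 11**2)) + 50 = 38*(11*(-5 + 121)) + 50 = 38*(11*116) + 50 = 38*1276 + 50 = 48488 + 50 = 48538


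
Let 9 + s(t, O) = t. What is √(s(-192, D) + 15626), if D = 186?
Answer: 5*√617 ≈ 124.20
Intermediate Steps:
s(t, O) = -9 + t
√(s(-192, D) + 15626) = √((-9 - 192) + 15626) = √(-201 + 15626) = √15425 = 5*√617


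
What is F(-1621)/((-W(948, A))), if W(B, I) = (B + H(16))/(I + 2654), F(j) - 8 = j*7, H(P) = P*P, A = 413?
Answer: 34776713/1204 ≈ 28884.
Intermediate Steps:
H(P) = P²
F(j) = 8 + 7*j (F(j) = 8 + j*7 = 8 + 7*j)
W(B, I) = (256 + B)/(2654 + I) (W(B, I) = (B + 16²)/(I + 2654) = (B + 256)/(2654 + I) = (256 + B)/(2654 + I))
F(-1621)/((-W(948, A))) = (8 + 7*(-1621))/((-(256 + 948)/(2654 + 413))) = (8 - 11347)/((-1204/3067)) = -11339/((-1204/3067)) = -11339/((-1*1204/3067)) = -11339/(-1204/3067) = -11339*(-3067/1204) = 34776713/1204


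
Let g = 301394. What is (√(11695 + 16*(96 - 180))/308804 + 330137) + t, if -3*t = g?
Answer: 689017/3 + √10351/308804 ≈ 2.2967e+5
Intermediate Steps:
t = -301394/3 (t = -⅓*301394 = -301394/3 ≈ -1.0046e+5)
(√(11695 + 16*(96 - 180))/308804 + 330137) + t = (√(11695 + 16*(96 - 180))/308804 + 330137) - 301394/3 = (√(11695 + 16*(-84))*(1/308804) + 330137) - 301394/3 = (√(11695 - 1344)*(1/308804) + 330137) - 301394/3 = (√10351*(1/308804) + 330137) - 301394/3 = (√10351/308804 + 330137) - 301394/3 = (330137 + √10351/308804) - 301394/3 = 689017/3 + √10351/308804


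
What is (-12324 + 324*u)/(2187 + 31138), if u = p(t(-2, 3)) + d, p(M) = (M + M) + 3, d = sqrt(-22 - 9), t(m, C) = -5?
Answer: -14592/33325 + 324*I*sqrt(31)/33325 ≈ -0.43787 + 0.054132*I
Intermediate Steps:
d = I*sqrt(31) (d = sqrt(-31) = I*sqrt(31) ≈ 5.5678*I)
p(M) = 3 + 2*M (p(M) = 2*M + 3 = 3 + 2*M)
u = -7 + I*sqrt(31) (u = (3 + 2*(-5)) + I*sqrt(31) = (3 - 10) + I*sqrt(31) = -7 + I*sqrt(31) ≈ -7.0 + 5.5678*I)
(-12324 + 324*u)/(2187 + 31138) = (-12324 + 324*(-7 + I*sqrt(31)))/(2187 + 31138) = (-12324 + (-2268 + 324*I*sqrt(31)))/33325 = (-14592 + 324*I*sqrt(31))*(1/33325) = -14592/33325 + 324*I*sqrt(31)/33325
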